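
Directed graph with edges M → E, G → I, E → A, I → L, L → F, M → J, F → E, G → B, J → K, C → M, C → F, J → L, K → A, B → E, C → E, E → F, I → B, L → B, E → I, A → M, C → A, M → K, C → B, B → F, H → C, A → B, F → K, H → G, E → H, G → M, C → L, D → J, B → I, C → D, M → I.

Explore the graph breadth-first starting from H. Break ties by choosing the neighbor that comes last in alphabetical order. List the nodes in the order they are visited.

Visit H; enqueue G, C → queue [G, C]
Visit G; enqueue M, I, B → queue [C, M, I, B]
Visit C; enqueue L, F, E, D, A → queue [M, I, B, L, F, E, D, A]
Visit M; enqueue K, J → queue [I, B, L, F, E, D, A, K, J]
Visit I → queue [B, L, F, E, D, A, K, J]
Visit B → queue [L, F, E, D, A, K, J]
Visit L → queue [F, E, D, A, K, J]
Visit F → queue [E, D, A, K, J]
Visit E → queue [D, A, K, J]
Visit D → queue [A, K, J]
Visit A → queue [K, J]
Visit K → queue [J]
Visit J → queue []

H, G, C, M, I, B, L, F, E, D, A, K, J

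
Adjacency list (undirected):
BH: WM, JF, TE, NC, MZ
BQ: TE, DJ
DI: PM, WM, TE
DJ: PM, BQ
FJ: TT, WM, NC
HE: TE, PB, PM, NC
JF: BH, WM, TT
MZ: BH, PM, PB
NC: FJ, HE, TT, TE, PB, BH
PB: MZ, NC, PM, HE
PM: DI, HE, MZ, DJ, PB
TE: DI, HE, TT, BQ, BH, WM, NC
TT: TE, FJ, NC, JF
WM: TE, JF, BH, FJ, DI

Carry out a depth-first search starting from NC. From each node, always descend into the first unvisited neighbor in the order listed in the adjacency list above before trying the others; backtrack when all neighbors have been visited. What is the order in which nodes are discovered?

NC → FJ → TT → TE → DI → PM → HE → PB → MZ → BH → WM → JF → DJ → BQ

Visit NC
NC → FJ
FJ → TT
TT → TE
TE → DI
DI → PM
PM → HE
HE → PB
PB → MZ
MZ → BH
BH → WM
WM → JF
PM → DJ
DJ → BQ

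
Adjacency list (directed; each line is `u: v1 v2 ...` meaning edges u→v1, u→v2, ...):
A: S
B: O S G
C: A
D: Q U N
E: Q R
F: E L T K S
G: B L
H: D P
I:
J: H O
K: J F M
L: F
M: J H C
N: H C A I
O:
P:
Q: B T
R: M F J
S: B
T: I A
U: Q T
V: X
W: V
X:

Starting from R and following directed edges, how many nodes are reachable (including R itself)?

BFS from R visits: R, M, F, J, H, C, E, L, T, K, S, O, D, P, A, Q, I, B, U, N, G
Reachable nodes: 21 of 24 total.

21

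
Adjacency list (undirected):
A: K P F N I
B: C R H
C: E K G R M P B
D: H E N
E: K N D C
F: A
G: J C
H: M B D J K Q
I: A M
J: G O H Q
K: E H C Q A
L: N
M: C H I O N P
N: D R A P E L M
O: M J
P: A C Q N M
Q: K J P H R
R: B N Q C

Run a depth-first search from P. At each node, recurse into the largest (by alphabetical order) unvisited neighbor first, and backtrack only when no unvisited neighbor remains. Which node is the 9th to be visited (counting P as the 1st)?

K

Visit P
P → Q
Q → R
R → N
N → M
M → O
O → J
J → H
H → K
K → E
E → D
E → C
C → G
C → B
K → A
A → I
A → F
N → L

Visit order: P, Q, R, N, M, O, J, H, K, E, D, C, G, B, A, I, F, L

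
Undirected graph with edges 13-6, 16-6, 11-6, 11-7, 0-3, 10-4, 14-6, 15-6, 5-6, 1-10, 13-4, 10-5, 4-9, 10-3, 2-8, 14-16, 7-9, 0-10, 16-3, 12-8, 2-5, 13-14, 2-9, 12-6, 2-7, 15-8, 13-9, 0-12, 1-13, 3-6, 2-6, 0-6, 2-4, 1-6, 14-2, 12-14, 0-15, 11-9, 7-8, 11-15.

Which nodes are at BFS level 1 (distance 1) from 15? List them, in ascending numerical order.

0, 6, 8, 11

Level 0: 15
Level 1: 0, 6, 8, 11
Level 2: 1, 2, 3, 5, 7, 9, 10, 12, 13, 14, 16
Level 3: 4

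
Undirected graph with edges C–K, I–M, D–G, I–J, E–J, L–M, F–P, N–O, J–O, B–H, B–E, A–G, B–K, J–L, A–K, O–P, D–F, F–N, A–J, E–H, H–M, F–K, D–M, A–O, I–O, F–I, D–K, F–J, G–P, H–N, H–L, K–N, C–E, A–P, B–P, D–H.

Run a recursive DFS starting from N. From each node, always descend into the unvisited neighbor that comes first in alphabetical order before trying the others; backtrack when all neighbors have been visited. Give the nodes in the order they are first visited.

N -> F -> D -> G -> A -> J -> E -> B -> H -> L -> M -> I -> O -> P -> K -> C

Visit N
N → F
F → D
D → G
G → A
A → J
J → E
E → B
B → H
H → L
L → M
M → I
I → O
O → P
B → K
K → C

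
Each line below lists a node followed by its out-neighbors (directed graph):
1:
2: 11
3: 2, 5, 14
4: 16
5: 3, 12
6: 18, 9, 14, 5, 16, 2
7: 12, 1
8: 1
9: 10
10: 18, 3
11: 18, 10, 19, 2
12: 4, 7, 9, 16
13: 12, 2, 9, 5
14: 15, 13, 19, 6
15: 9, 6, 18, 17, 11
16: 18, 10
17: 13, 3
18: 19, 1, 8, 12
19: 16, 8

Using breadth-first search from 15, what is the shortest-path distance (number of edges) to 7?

3

Level 0: 15
Level 1: 6, 9, 11, 17, 18
Level 2: 1, 2, 3, 5, 8, 10, 12, 13, 14, 16, 19
Level 3: 4, 7
7 first appears at level 3.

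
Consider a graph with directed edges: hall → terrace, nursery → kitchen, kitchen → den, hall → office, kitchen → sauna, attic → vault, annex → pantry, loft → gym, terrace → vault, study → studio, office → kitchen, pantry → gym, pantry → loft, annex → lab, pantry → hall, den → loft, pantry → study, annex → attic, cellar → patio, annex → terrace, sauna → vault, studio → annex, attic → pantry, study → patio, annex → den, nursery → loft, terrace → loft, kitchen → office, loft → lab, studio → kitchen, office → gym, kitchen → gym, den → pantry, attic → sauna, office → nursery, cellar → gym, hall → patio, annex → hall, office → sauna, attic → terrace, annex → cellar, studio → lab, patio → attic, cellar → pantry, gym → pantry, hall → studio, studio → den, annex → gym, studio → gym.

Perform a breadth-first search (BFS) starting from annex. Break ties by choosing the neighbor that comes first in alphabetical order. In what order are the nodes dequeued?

annex, attic, cellar, den, gym, hall, lab, pantry, terrace, sauna, vault, patio, loft, office, studio, study, kitchen, nursery

Visit annex; enqueue attic, cellar, den, gym, hall, lab, pantry, terrace → queue [attic, cellar, den, gym, hall, lab, pantry, terrace]
Visit attic; enqueue sauna, vault → queue [cellar, den, gym, hall, lab, pantry, terrace, sauna, vault]
Visit cellar; enqueue patio → queue [den, gym, hall, lab, pantry, terrace, sauna, vault, patio]
Visit den; enqueue loft → queue [gym, hall, lab, pantry, terrace, sauna, vault, patio, loft]
Visit gym → queue [hall, lab, pantry, terrace, sauna, vault, patio, loft]
Visit hall; enqueue office, studio → queue [lab, pantry, terrace, sauna, vault, patio, loft, office, studio]
Visit lab → queue [pantry, terrace, sauna, vault, patio, loft, office, studio]
Visit pantry; enqueue study → queue [terrace, sauna, vault, patio, loft, office, studio, study]
Visit terrace → queue [sauna, vault, patio, loft, office, studio, study]
Visit sauna → queue [vault, patio, loft, office, studio, study]
Visit vault → queue [patio, loft, office, studio, study]
Visit patio → queue [loft, office, studio, study]
Visit loft → queue [office, studio, study]
Visit office; enqueue kitchen, nursery → queue [studio, study, kitchen, nursery]
Visit studio → queue [study, kitchen, nursery]
Visit study → queue [kitchen, nursery]
Visit kitchen → queue [nursery]
Visit nursery → queue []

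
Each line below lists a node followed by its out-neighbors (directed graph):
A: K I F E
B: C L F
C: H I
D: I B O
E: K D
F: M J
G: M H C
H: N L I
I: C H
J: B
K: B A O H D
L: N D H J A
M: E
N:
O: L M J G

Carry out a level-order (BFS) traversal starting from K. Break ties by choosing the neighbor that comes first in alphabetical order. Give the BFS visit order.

Visit K; enqueue A, B, D, H, O → queue [A, B, D, H, O]
Visit A; enqueue E, F, I → queue [B, D, H, O, E, F, I]
Visit B; enqueue C, L → queue [D, H, O, E, F, I, C, L]
Visit D → queue [H, O, E, F, I, C, L]
Visit H; enqueue N → queue [O, E, F, I, C, L, N]
Visit O; enqueue G, J, M → queue [E, F, I, C, L, N, G, J, M]
Visit E → queue [F, I, C, L, N, G, J, M]
Visit F → queue [I, C, L, N, G, J, M]
Visit I → queue [C, L, N, G, J, M]
Visit C → queue [L, N, G, J, M]
Visit L → queue [N, G, J, M]
Visit N → queue [G, J, M]
Visit G → queue [J, M]
Visit J → queue [M]
Visit M → queue []

K A B D H O E F I C L N G J M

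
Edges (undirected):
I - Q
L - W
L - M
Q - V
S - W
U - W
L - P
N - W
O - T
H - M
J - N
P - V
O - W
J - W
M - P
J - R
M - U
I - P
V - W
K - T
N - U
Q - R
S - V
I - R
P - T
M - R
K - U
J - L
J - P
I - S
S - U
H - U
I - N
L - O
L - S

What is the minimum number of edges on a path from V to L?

2

Level 0: V
Level 1: P, Q, S, W
Level 2: I, J, L, M, N, O, R, T, U
Level 3: H, K
L first appears at level 2.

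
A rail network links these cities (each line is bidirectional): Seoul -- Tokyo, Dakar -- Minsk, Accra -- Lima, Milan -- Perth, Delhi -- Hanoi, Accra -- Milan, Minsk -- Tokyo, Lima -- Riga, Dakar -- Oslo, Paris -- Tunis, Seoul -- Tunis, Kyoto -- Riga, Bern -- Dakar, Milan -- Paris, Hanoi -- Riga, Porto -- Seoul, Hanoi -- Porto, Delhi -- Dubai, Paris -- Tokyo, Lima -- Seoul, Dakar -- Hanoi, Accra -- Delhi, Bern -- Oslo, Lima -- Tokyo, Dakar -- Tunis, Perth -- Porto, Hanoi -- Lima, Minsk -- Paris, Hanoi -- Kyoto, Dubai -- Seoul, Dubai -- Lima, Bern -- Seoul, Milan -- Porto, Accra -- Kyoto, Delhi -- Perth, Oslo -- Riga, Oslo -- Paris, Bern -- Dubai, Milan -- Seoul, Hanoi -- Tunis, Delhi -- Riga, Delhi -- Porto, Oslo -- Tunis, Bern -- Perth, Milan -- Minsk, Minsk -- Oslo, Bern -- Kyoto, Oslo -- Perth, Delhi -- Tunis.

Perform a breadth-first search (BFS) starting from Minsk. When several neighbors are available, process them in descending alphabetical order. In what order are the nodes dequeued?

Minsk, Tokyo, Paris, Oslo, Milan, Dakar, Seoul, Lima, Tunis, Riga, Perth, Bern, Porto, Accra, Hanoi, Dubai, Delhi, Kyoto

Visit Minsk; enqueue Tokyo, Paris, Oslo, Milan, Dakar → queue [Tokyo, Paris, Oslo, Milan, Dakar]
Visit Tokyo; enqueue Seoul, Lima → queue [Paris, Oslo, Milan, Dakar, Seoul, Lima]
Visit Paris; enqueue Tunis → queue [Oslo, Milan, Dakar, Seoul, Lima, Tunis]
Visit Oslo; enqueue Riga, Perth, Bern → queue [Milan, Dakar, Seoul, Lima, Tunis, Riga, Perth, Bern]
Visit Milan; enqueue Porto, Accra → queue [Dakar, Seoul, Lima, Tunis, Riga, Perth, Bern, Porto, Accra]
Visit Dakar; enqueue Hanoi → queue [Seoul, Lima, Tunis, Riga, Perth, Bern, Porto, Accra, Hanoi]
Visit Seoul; enqueue Dubai → queue [Lima, Tunis, Riga, Perth, Bern, Porto, Accra, Hanoi, Dubai]
Visit Lima → queue [Tunis, Riga, Perth, Bern, Porto, Accra, Hanoi, Dubai]
Visit Tunis; enqueue Delhi → queue [Riga, Perth, Bern, Porto, Accra, Hanoi, Dubai, Delhi]
Visit Riga; enqueue Kyoto → queue [Perth, Bern, Porto, Accra, Hanoi, Dubai, Delhi, Kyoto]
Visit Perth → queue [Bern, Porto, Accra, Hanoi, Dubai, Delhi, Kyoto]
Visit Bern → queue [Porto, Accra, Hanoi, Dubai, Delhi, Kyoto]
Visit Porto → queue [Accra, Hanoi, Dubai, Delhi, Kyoto]
Visit Accra → queue [Hanoi, Dubai, Delhi, Kyoto]
Visit Hanoi → queue [Dubai, Delhi, Kyoto]
Visit Dubai → queue [Delhi, Kyoto]
Visit Delhi → queue [Kyoto]
Visit Kyoto → queue []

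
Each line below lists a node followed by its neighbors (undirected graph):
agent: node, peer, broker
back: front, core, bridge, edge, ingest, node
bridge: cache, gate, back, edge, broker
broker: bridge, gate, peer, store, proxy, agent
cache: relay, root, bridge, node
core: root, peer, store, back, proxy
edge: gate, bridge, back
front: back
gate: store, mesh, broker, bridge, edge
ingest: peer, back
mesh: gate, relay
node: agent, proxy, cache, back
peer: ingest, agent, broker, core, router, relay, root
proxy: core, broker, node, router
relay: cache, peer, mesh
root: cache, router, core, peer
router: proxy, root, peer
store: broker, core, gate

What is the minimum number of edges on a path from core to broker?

Level 0: core
Level 1: back, peer, proxy, root, store
Level 2: agent, bridge, broker, cache, edge, front, gate, ingest, node, relay, router
Level 3: mesh
broker first appears at level 2.

2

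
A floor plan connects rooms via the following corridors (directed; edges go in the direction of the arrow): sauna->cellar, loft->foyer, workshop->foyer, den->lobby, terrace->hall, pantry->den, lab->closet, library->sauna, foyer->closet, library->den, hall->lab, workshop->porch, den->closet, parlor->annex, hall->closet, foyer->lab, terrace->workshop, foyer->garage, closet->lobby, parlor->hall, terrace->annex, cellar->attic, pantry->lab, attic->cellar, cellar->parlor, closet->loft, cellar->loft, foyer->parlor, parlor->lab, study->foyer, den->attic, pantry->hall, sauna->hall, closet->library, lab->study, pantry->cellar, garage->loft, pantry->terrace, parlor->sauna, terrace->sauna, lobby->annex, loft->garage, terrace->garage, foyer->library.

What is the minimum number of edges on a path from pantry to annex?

2

Level 0: pantry
Level 1: cellar, den, hall, lab, terrace
Level 2: annex, attic, closet, garage, lobby, loft, parlor, sauna, study, workshop
Level 3: foyer, library, porch
annex first appears at level 2.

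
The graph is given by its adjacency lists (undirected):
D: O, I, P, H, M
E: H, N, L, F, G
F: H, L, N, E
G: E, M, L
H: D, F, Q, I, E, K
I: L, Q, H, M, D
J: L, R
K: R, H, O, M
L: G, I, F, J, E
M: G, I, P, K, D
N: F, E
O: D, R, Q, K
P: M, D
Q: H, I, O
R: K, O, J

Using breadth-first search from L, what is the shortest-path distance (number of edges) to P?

Level 0: L
Level 1: E, F, G, I, J
Level 2: D, H, M, N, Q, R
Level 3: K, O, P
P first appears at level 3.

3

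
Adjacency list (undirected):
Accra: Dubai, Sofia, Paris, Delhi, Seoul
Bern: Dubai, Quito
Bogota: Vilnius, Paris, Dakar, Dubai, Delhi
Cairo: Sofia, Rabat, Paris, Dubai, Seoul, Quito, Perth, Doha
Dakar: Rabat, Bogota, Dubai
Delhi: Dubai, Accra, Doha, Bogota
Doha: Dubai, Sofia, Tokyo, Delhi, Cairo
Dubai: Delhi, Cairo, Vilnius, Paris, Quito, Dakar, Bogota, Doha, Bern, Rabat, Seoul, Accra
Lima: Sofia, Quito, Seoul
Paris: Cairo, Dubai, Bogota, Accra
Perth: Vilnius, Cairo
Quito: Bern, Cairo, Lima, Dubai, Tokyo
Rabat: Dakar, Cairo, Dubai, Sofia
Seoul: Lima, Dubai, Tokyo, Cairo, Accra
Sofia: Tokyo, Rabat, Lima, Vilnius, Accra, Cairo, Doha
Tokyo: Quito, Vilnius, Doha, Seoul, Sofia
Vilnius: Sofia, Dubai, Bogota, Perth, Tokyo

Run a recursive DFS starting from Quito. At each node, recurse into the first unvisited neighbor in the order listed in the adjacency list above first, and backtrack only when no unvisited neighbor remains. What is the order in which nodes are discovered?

Quito -> Bern -> Dubai -> Delhi -> Accra -> Sofia -> Tokyo -> Vilnius -> Bogota -> Paris -> Cairo -> Rabat -> Dakar -> Seoul -> Lima -> Perth -> Doha

Visit Quito
Quito → Bern
Bern → Dubai
Dubai → Delhi
Delhi → Accra
Accra → Sofia
Sofia → Tokyo
Tokyo → Vilnius
Vilnius → Bogota
Bogota → Paris
Paris → Cairo
Cairo → Rabat
Rabat → Dakar
Cairo → Seoul
Seoul → Lima
Cairo → Perth
Cairo → Doha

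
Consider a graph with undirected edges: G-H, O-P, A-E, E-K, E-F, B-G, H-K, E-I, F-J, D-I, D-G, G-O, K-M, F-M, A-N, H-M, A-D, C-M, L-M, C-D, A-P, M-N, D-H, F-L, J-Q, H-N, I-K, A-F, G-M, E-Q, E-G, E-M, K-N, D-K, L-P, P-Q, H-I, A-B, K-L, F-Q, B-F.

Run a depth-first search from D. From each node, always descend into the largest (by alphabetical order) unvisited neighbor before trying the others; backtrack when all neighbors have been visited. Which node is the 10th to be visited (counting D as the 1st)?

Visit D
D → K
K → N
N → M
M → L
L → P
P → Q
Q → J
J → F
F → E
E → I
I → H
H → G
G → O
G → B
B → A
M → C

Visit order: D, K, N, M, L, P, Q, J, F, E, I, H, G, O, B, A, C

E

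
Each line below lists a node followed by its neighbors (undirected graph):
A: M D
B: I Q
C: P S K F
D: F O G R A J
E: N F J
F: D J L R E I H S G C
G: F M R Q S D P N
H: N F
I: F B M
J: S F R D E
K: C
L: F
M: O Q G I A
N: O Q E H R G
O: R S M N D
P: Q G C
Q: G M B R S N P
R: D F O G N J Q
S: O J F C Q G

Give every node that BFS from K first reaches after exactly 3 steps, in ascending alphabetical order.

Level 0: K
Level 1: C
Level 2: F, P, S
Level 3: D, E, G, H, I, J, L, O, Q, R
Level 4: A, B, M, N

D, E, G, H, I, J, L, O, Q, R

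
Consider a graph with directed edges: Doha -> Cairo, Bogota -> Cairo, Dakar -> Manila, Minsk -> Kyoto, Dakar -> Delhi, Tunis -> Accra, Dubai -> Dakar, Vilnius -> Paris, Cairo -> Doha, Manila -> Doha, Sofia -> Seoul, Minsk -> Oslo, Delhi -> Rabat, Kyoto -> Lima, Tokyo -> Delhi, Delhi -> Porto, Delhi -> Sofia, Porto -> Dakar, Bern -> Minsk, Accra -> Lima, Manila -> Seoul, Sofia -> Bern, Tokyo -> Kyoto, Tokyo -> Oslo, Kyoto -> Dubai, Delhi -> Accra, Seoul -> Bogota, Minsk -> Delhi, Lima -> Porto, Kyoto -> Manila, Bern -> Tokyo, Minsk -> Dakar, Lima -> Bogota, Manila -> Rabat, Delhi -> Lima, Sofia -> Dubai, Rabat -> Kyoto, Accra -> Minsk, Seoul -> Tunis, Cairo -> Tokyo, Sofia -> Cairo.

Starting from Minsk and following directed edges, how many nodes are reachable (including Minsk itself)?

19

BFS from Minsk visits: Minsk, Oslo, Kyoto, Delhi, Dakar, Manila, Lima, Dubai, Sofia, Rabat, Porto, Accra, Seoul, Doha, Bogota, Cairo, Bern, Tunis, Tokyo
Reachable nodes: 19 of 21 total.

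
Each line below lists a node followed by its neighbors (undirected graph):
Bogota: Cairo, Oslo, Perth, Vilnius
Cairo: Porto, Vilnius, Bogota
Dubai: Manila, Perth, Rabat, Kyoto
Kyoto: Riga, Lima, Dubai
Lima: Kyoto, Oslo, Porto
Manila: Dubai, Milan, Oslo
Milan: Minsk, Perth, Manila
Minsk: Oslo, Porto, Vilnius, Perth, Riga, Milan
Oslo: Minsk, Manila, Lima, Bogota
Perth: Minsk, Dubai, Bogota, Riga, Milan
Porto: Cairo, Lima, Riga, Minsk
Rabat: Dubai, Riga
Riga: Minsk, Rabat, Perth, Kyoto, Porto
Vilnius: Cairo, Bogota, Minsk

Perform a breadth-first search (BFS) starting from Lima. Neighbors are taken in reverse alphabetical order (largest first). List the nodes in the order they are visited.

Lima → Porto → Oslo → Kyoto → Riga → Minsk → Cairo → Manila → Bogota → Dubai → Rabat → Perth → Vilnius → Milan

Visit Lima; enqueue Porto, Oslo, Kyoto → queue [Porto, Oslo, Kyoto]
Visit Porto; enqueue Riga, Minsk, Cairo → queue [Oslo, Kyoto, Riga, Minsk, Cairo]
Visit Oslo; enqueue Manila, Bogota → queue [Kyoto, Riga, Minsk, Cairo, Manila, Bogota]
Visit Kyoto; enqueue Dubai → queue [Riga, Minsk, Cairo, Manila, Bogota, Dubai]
Visit Riga; enqueue Rabat, Perth → queue [Minsk, Cairo, Manila, Bogota, Dubai, Rabat, Perth]
Visit Minsk; enqueue Vilnius, Milan → queue [Cairo, Manila, Bogota, Dubai, Rabat, Perth, Vilnius, Milan]
Visit Cairo → queue [Manila, Bogota, Dubai, Rabat, Perth, Vilnius, Milan]
Visit Manila → queue [Bogota, Dubai, Rabat, Perth, Vilnius, Milan]
Visit Bogota → queue [Dubai, Rabat, Perth, Vilnius, Milan]
Visit Dubai → queue [Rabat, Perth, Vilnius, Milan]
Visit Rabat → queue [Perth, Vilnius, Milan]
Visit Perth → queue [Vilnius, Milan]
Visit Vilnius → queue [Milan]
Visit Milan → queue []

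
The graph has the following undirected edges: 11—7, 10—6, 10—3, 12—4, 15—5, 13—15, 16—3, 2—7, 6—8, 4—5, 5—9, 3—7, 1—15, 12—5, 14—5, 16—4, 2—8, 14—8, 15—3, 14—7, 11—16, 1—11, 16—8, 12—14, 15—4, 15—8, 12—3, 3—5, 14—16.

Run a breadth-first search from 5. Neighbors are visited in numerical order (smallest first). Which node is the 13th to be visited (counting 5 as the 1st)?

Visit 5; enqueue 3, 4, 9, 12, 14, 15 → queue [3, 4, 9, 12, 14, 15]
Visit 3; enqueue 7, 10, 16 → queue [4, 9, 12, 14, 15, 7, 10, 16]
Visit 4 → queue [9, 12, 14, 15, 7, 10, 16]
Visit 9 → queue [12, 14, 15, 7, 10, 16]
Visit 12 → queue [14, 15, 7, 10, 16]
Visit 14; enqueue 8 → queue [15, 7, 10, 16, 8]
Visit 15; enqueue 1, 13 → queue [7, 10, 16, 8, 1, 13]
Visit 7; enqueue 2, 11 → queue [10, 16, 8, 1, 13, 2, 11]
Visit 10; enqueue 6 → queue [16, 8, 1, 13, 2, 11, 6]
Visit 16 → queue [8, 1, 13, 2, 11, 6]
Visit 8 → queue [1, 13, 2, 11, 6]
Visit 1 → queue [13, 2, 11, 6]
Visit 13 → queue [2, 11, 6]
Visit 2 → queue [11, 6]
Visit 11 → queue [6]
Visit 6 → queue []

Visit order: 5, 3, 4, 9, 12, 14, 15, 7, 10, 16, 8, 1, 13, 2, 11, 6

13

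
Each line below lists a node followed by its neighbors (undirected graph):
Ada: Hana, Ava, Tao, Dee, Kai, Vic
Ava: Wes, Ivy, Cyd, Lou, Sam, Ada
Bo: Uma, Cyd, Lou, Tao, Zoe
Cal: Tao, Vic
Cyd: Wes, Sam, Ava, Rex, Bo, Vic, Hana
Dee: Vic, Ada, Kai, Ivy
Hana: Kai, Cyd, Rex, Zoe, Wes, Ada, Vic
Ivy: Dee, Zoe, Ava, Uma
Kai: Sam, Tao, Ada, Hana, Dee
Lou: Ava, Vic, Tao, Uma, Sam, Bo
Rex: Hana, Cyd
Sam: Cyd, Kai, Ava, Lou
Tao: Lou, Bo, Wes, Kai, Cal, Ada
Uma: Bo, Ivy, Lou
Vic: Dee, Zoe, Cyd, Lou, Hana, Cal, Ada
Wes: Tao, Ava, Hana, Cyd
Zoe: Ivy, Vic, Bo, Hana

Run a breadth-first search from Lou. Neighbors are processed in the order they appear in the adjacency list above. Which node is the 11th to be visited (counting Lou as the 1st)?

Ada

Visit Lou; enqueue Ava, Vic, Tao, Uma, Sam, Bo → queue [Ava, Vic, Tao, Uma, Sam, Bo]
Visit Ava; enqueue Wes, Ivy, Cyd, Ada → queue [Vic, Tao, Uma, Sam, Bo, Wes, Ivy, Cyd, Ada]
Visit Vic; enqueue Dee, Zoe, Hana, Cal → queue [Tao, Uma, Sam, Bo, Wes, Ivy, Cyd, Ada, Dee, Zoe, Hana, Cal]
Visit Tao; enqueue Kai → queue [Uma, Sam, Bo, Wes, Ivy, Cyd, Ada, Dee, Zoe, Hana, Cal, Kai]
Visit Uma → queue [Sam, Bo, Wes, Ivy, Cyd, Ada, Dee, Zoe, Hana, Cal, Kai]
Visit Sam → queue [Bo, Wes, Ivy, Cyd, Ada, Dee, Zoe, Hana, Cal, Kai]
Visit Bo → queue [Wes, Ivy, Cyd, Ada, Dee, Zoe, Hana, Cal, Kai]
Visit Wes → queue [Ivy, Cyd, Ada, Dee, Zoe, Hana, Cal, Kai]
Visit Ivy → queue [Cyd, Ada, Dee, Zoe, Hana, Cal, Kai]
Visit Cyd; enqueue Rex → queue [Ada, Dee, Zoe, Hana, Cal, Kai, Rex]
Visit Ada → queue [Dee, Zoe, Hana, Cal, Kai, Rex]
Visit Dee → queue [Zoe, Hana, Cal, Kai, Rex]
Visit Zoe → queue [Hana, Cal, Kai, Rex]
Visit Hana → queue [Cal, Kai, Rex]
Visit Cal → queue [Kai, Rex]
Visit Kai → queue [Rex]
Visit Rex → queue []

Visit order: Lou, Ava, Vic, Tao, Uma, Sam, Bo, Wes, Ivy, Cyd, Ada, Dee, Zoe, Hana, Cal, Kai, Rex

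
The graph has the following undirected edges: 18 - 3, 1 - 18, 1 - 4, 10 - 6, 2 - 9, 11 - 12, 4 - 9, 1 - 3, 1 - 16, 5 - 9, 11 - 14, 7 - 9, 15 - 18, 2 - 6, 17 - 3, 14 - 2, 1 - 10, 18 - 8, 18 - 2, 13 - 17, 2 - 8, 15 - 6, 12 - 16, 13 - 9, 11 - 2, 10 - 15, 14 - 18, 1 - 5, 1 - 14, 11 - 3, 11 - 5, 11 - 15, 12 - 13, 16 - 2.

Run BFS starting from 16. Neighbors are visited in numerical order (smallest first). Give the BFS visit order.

16 -> 1 -> 2 -> 12 -> 3 -> 4 -> 5 -> 10 -> 14 -> 18 -> 6 -> 8 -> 9 -> 11 -> 13 -> 17 -> 15 -> 7

Visit 16; enqueue 1, 2, 12 → queue [1, 2, 12]
Visit 1; enqueue 3, 4, 5, 10, 14, 18 → queue [2, 12, 3, 4, 5, 10, 14, 18]
Visit 2; enqueue 6, 8, 9, 11 → queue [12, 3, 4, 5, 10, 14, 18, 6, 8, 9, 11]
Visit 12; enqueue 13 → queue [3, 4, 5, 10, 14, 18, 6, 8, 9, 11, 13]
Visit 3; enqueue 17 → queue [4, 5, 10, 14, 18, 6, 8, 9, 11, 13, 17]
Visit 4 → queue [5, 10, 14, 18, 6, 8, 9, 11, 13, 17]
Visit 5 → queue [10, 14, 18, 6, 8, 9, 11, 13, 17]
Visit 10; enqueue 15 → queue [14, 18, 6, 8, 9, 11, 13, 17, 15]
Visit 14 → queue [18, 6, 8, 9, 11, 13, 17, 15]
Visit 18 → queue [6, 8, 9, 11, 13, 17, 15]
Visit 6 → queue [8, 9, 11, 13, 17, 15]
Visit 8 → queue [9, 11, 13, 17, 15]
Visit 9; enqueue 7 → queue [11, 13, 17, 15, 7]
Visit 11 → queue [13, 17, 15, 7]
Visit 13 → queue [17, 15, 7]
Visit 17 → queue [15, 7]
Visit 15 → queue [7]
Visit 7 → queue []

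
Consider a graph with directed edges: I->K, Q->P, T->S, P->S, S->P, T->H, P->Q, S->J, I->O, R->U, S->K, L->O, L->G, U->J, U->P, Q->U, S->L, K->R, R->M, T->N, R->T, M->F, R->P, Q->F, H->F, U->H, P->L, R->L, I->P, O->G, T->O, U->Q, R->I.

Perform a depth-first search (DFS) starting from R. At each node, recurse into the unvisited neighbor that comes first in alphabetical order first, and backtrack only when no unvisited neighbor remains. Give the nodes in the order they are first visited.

R -> I -> K -> O -> G -> P -> L -> Q -> F -> U -> H -> J -> S -> M -> T -> N

Visit R
R → I
I → K
I → O
O → G
I → P
P → L
P → Q
Q → F
Q → U
U → H
U → J
P → S
R → M
R → T
T → N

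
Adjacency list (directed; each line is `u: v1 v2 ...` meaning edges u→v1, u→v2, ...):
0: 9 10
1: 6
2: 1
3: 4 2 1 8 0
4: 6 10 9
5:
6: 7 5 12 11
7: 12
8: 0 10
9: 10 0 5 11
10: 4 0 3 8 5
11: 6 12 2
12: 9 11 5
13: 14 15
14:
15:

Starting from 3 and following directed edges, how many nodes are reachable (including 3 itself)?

13

BFS from 3 visits: 3, 8, 4, 2, 1, 0, 10, 9, 6, 5, 11, 12, 7
Reachable nodes: 13 of 16 total.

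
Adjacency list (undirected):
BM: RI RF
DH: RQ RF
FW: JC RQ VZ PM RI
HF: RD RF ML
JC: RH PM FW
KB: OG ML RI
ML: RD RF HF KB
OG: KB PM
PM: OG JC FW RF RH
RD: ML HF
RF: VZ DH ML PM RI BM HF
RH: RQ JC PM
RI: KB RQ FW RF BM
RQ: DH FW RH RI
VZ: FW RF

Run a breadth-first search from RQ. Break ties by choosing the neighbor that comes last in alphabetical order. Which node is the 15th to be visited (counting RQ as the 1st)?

RD

Visit RQ; enqueue RI, RH, FW, DH → queue [RI, RH, FW, DH]
Visit RI; enqueue RF, KB, BM → queue [RH, FW, DH, RF, KB, BM]
Visit RH; enqueue PM, JC → queue [FW, DH, RF, KB, BM, PM, JC]
Visit FW; enqueue VZ → queue [DH, RF, KB, BM, PM, JC, VZ]
Visit DH → queue [RF, KB, BM, PM, JC, VZ]
Visit RF; enqueue ML, HF → queue [KB, BM, PM, JC, VZ, ML, HF]
Visit KB; enqueue OG → queue [BM, PM, JC, VZ, ML, HF, OG]
Visit BM → queue [PM, JC, VZ, ML, HF, OG]
Visit PM → queue [JC, VZ, ML, HF, OG]
Visit JC → queue [VZ, ML, HF, OG]
Visit VZ → queue [ML, HF, OG]
Visit ML; enqueue RD → queue [HF, OG, RD]
Visit HF → queue [OG, RD]
Visit OG → queue [RD]
Visit RD → queue []

Visit order: RQ, RI, RH, FW, DH, RF, KB, BM, PM, JC, VZ, ML, HF, OG, RD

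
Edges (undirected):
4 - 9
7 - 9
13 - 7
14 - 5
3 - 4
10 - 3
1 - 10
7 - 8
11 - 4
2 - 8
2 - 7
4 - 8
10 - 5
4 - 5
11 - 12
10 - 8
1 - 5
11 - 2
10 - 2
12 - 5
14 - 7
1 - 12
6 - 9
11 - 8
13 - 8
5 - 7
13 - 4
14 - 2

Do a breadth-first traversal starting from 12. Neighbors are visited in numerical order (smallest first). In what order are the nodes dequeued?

12 → 1 → 5 → 11 → 10 → 4 → 7 → 14 → 2 → 8 → 3 → 9 → 13 → 6

Visit 12; enqueue 1, 5, 11 → queue [1, 5, 11]
Visit 1; enqueue 10 → queue [5, 11, 10]
Visit 5; enqueue 4, 7, 14 → queue [11, 10, 4, 7, 14]
Visit 11; enqueue 2, 8 → queue [10, 4, 7, 14, 2, 8]
Visit 10; enqueue 3 → queue [4, 7, 14, 2, 8, 3]
Visit 4; enqueue 9, 13 → queue [7, 14, 2, 8, 3, 9, 13]
Visit 7 → queue [14, 2, 8, 3, 9, 13]
Visit 14 → queue [2, 8, 3, 9, 13]
Visit 2 → queue [8, 3, 9, 13]
Visit 8 → queue [3, 9, 13]
Visit 3 → queue [9, 13]
Visit 9; enqueue 6 → queue [13, 6]
Visit 13 → queue [6]
Visit 6 → queue []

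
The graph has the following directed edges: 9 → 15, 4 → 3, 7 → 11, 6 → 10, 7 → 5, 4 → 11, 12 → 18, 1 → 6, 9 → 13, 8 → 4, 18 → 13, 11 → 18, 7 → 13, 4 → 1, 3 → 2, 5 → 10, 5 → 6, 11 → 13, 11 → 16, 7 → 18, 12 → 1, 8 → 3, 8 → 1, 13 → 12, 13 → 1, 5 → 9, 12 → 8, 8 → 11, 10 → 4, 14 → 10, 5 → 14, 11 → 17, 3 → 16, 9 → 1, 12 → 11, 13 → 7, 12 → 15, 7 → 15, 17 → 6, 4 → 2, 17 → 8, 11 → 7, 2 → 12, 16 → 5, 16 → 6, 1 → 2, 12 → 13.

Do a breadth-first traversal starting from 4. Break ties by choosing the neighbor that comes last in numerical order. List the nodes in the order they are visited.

4 → 11 → 3 → 2 → 1 → 18 → 17 → 16 → 13 → 7 → 12 → 6 → 8 → 5 → 15 → 10 → 14 → 9

Visit 4; enqueue 11, 3, 2, 1 → queue [11, 3, 2, 1]
Visit 11; enqueue 18, 17, 16, 13, 7 → queue [3, 2, 1, 18, 17, 16, 13, 7]
Visit 3 → queue [2, 1, 18, 17, 16, 13, 7]
Visit 2; enqueue 12 → queue [1, 18, 17, 16, 13, 7, 12]
Visit 1; enqueue 6 → queue [18, 17, 16, 13, 7, 12, 6]
Visit 18 → queue [17, 16, 13, 7, 12, 6]
Visit 17; enqueue 8 → queue [16, 13, 7, 12, 6, 8]
Visit 16; enqueue 5 → queue [13, 7, 12, 6, 8, 5]
Visit 13 → queue [7, 12, 6, 8, 5]
Visit 7; enqueue 15 → queue [12, 6, 8, 5, 15]
Visit 12 → queue [6, 8, 5, 15]
Visit 6; enqueue 10 → queue [8, 5, 15, 10]
Visit 8 → queue [5, 15, 10]
Visit 5; enqueue 14, 9 → queue [15, 10, 14, 9]
Visit 15 → queue [10, 14, 9]
Visit 10 → queue [14, 9]
Visit 14 → queue [9]
Visit 9 → queue []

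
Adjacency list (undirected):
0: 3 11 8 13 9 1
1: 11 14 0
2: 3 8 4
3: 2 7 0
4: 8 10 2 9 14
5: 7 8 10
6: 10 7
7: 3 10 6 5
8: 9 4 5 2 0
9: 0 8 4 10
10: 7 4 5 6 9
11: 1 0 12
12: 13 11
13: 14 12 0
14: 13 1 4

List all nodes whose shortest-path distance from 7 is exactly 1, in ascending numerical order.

3, 5, 6, 10

Level 0: 7
Level 1: 3, 5, 6, 10
Level 2: 0, 2, 4, 8, 9
Level 3: 1, 11, 13, 14
Level 4: 12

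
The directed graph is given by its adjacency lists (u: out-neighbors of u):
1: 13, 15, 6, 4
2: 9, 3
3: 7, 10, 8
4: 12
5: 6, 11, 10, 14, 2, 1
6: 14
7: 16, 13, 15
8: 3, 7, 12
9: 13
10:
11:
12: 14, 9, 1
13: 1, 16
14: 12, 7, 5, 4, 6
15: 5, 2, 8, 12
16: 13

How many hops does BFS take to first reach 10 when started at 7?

Level 0: 7
Level 1: 13, 15, 16
Level 2: 1, 2, 5, 8, 12
Level 3: 3, 4, 6, 9, 10, 11, 14
10 first appears at level 3.

3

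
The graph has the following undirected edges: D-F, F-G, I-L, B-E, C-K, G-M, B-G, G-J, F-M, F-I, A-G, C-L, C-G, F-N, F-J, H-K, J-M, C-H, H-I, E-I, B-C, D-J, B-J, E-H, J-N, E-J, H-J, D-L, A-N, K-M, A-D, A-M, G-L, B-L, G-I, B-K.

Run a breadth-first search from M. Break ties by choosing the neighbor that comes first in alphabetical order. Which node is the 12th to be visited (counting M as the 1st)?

Visit M; enqueue A, F, G, J, K → queue [A, F, G, J, K]
Visit A; enqueue D, N → queue [F, G, J, K, D, N]
Visit F; enqueue I → queue [G, J, K, D, N, I]
Visit G; enqueue B, C, L → queue [J, K, D, N, I, B, C, L]
Visit J; enqueue E, H → queue [K, D, N, I, B, C, L, E, H]
Visit K → queue [D, N, I, B, C, L, E, H]
Visit D → queue [N, I, B, C, L, E, H]
Visit N → queue [I, B, C, L, E, H]
Visit I → queue [B, C, L, E, H]
Visit B → queue [C, L, E, H]
Visit C → queue [L, E, H]
Visit L → queue [E, H]
Visit E → queue [H]
Visit H → queue []

Visit order: M, A, F, G, J, K, D, N, I, B, C, L, E, H

L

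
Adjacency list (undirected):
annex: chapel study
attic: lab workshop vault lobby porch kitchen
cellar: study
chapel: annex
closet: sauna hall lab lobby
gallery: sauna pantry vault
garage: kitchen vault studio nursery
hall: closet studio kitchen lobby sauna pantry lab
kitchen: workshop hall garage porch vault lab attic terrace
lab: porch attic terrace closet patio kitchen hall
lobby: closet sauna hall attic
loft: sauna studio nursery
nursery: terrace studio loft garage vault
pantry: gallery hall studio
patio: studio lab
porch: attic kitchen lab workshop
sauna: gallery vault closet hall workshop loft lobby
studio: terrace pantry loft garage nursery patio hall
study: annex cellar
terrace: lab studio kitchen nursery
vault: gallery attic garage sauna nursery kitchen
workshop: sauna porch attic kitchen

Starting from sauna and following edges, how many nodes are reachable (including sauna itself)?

BFS from sauna visits: sauna, closet, gallery, hall, lobby, loft, vault, workshop, lab, pantry, kitchen, studio, attic, nursery, garage, porch, patio, terrace
Reachable nodes: 18 of 22 total.

18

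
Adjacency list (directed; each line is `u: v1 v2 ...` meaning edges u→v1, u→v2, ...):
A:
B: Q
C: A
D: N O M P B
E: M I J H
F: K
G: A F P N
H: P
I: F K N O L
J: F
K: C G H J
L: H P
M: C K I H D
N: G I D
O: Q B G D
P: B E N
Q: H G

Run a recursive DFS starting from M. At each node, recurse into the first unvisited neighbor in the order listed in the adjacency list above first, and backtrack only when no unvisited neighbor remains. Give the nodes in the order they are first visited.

M → C → A → K → G → F → P → B → Q → H → E → I → N → D → O → L → J

Visit M
M → C
C → A
M → K
K → G
G → F
G → P
P → B
B → Q
Q → H
P → E
E → I
I → N
N → D
D → O
I → L
E → J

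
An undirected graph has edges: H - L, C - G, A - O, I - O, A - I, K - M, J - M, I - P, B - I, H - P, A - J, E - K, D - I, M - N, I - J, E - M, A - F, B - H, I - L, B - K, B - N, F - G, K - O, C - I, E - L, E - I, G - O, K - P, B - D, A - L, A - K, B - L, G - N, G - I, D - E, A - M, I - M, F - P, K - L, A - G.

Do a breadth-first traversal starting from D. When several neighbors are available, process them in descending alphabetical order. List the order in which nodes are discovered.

D, I, E, B, P, O, M, L, J, G, C, A, K, N, H, F

Visit D; enqueue I, E, B → queue [I, E, B]
Visit I; enqueue P, O, M, L, J, G, C, A → queue [E, B, P, O, M, L, J, G, C, A]
Visit E; enqueue K → queue [B, P, O, M, L, J, G, C, A, K]
Visit B; enqueue N, H → queue [P, O, M, L, J, G, C, A, K, N, H]
Visit P; enqueue F → queue [O, M, L, J, G, C, A, K, N, H, F]
Visit O → queue [M, L, J, G, C, A, K, N, H, F]
Visit M → queue [L, J, G, C, A, K, N, H, F]
Visit L → queue [J, G, C, A, K, N, H, F]
Visit J → queue [G, C, A, K, N, H, F]
Visit G → queue [C, A, K, N, H, F]
Visit C → queue [A, K, N, H, F]
Visit A → queue [K, N, H, F]
Visit K → queue [N, H, F]
Visit N → queue [H, F]
Visit H → queue [F]
Visit F → queue []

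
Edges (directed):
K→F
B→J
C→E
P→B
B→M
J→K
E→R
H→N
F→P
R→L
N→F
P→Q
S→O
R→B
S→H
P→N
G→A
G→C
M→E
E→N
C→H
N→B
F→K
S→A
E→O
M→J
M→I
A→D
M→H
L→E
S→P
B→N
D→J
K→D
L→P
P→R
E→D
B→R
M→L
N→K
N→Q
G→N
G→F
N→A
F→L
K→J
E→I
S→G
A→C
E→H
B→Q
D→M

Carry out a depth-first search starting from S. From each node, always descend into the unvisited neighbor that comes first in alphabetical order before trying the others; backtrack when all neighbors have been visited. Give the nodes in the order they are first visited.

S, A, C, E, D, J, K, F, L, P, B, M, H, N, Q, I, R, O, G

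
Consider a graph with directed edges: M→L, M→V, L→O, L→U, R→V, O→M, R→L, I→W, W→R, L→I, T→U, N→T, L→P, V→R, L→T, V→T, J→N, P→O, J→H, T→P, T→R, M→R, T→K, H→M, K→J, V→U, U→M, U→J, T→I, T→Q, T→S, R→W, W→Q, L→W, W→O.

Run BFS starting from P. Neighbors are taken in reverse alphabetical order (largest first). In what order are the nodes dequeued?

P, O, M, V, R, L, U, T, W, I, J, S, Q, K, N, H

Visit P; enqueue O → queue [O]
Visit O; enqueue M → queue [M]
Visit M; enqueue V, R, L → queue [V, R, L]
Visit V; enqueue U, T → queue [R, L, U, T]
Visit R; enqueue W → queue [L, U, T, W]
Visit L; enqueue I → queue [U, T, W, I]
Visit U; enqueue J → queue [T, W, I, J]
Visit T; enqueue S, Q, K → queue [W, I, J, S, Q, K]
Visit W → queue [I, J, S, Q, K]
Visit I → queue [J, S, Q, K]
Visit J; enqueue N, H → queue [S, Q, K, N, H]
Visit S → queue [Q, K, N, H]
Visit Q → queue [K, N, H]
Visit K → queue [N, H]
Visit N → queue [H]
Visit H → queue []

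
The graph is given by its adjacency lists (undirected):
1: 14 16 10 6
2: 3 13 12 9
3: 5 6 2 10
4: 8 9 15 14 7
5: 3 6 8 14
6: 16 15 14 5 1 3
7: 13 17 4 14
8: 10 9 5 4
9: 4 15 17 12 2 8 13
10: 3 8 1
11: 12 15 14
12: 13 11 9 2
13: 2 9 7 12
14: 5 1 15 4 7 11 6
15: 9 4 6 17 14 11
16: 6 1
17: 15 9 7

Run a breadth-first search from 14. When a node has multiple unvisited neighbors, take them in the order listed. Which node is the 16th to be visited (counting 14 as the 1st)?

12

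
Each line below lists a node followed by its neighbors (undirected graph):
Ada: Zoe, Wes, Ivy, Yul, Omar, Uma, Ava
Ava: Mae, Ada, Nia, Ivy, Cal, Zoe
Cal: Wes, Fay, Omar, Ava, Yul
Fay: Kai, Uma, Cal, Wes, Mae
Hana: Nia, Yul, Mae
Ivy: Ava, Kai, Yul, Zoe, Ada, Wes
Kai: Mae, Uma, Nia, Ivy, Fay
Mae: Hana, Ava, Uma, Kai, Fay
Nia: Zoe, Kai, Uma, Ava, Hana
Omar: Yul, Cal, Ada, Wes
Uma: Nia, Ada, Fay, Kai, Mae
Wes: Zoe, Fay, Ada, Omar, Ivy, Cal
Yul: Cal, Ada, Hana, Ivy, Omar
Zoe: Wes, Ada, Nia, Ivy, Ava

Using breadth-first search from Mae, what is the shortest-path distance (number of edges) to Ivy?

2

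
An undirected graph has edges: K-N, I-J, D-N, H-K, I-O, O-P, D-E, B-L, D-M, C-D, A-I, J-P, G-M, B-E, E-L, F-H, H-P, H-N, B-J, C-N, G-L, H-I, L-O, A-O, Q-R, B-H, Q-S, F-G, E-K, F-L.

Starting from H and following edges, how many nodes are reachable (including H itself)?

BFS from H visits: H, P, N, K, I, F, B, O, J, D, C, E, A, L, G, M
Reachable nodes: 16 of 19 total.

16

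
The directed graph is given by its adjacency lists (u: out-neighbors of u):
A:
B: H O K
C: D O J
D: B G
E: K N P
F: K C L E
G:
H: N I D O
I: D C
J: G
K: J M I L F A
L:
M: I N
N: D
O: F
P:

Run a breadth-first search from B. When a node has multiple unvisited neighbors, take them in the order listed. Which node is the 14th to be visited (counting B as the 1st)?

G

Visit B; enqueue H, O, K → queue [H, O, K]
Visit H; enqueue N, I, D → queue [O, K, N, I, D]
Visit O; enqueue F → queue [K, N, I, D, F]
Visit K; enqueue J, M, L, A → queue [N, I, D, F, J, M, L, A]
Visit N → queue [I, D, F, J, M, L, A]
Visit I; enqueue C → queue [D, F, J, M, L, A, C]
Visit D; enqueue G → queue [F, J, M, L, A, C, G]
Visit F; enqueue E → queue [J, M, L, A, C, G, E]
Visit J → queue [M, L, A, C, G, E]
Visit M → queue [L, A, C, G, E]
Visit L → queue [A, C, G, E]
Visit A → queue [C, G, E]
Visit C → queue [G, E]
Visit G → queue [E]
Visit E; enqueue P → queue [P]
Visit P → queue []

Visit order: B, H, O, K, N, I, D, F, J, M, L, A, C, G, E, P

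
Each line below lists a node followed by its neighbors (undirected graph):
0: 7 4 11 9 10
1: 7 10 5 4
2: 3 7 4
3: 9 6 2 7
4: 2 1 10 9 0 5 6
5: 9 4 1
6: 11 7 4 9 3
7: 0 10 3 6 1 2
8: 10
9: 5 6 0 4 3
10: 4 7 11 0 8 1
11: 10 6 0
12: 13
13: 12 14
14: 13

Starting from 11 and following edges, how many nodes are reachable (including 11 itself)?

12

BFS from 11 visits: 11, 0, 6, 10, 4, 7, 9, 3, 1, 8, 2, 5
Reachable nodes: 12 of 15 total.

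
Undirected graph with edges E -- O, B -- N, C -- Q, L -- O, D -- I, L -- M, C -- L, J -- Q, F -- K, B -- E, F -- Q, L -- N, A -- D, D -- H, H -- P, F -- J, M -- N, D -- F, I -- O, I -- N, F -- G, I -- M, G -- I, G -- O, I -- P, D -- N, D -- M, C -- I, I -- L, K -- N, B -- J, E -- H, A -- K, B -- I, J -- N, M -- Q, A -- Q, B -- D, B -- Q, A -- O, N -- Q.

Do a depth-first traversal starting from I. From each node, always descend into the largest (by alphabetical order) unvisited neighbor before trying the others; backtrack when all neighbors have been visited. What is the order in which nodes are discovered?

I → P → H → E → O → L → N → Q → M → D → F → K → A → J → B → G → C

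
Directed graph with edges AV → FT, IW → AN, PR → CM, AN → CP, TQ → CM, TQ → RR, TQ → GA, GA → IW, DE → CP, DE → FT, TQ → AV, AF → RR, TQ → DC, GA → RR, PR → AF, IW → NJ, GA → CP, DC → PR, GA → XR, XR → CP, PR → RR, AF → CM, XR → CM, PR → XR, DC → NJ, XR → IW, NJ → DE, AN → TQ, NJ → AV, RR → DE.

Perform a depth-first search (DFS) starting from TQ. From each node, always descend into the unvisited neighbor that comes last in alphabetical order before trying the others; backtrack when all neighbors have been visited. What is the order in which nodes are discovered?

Visit TQ
TQ → RR
RR → DE
DE → FT
DE → CP
TQ → GA
GA → XR
XR → IW
IW → NJ
NJ → AV
IW → AN
XR → CM
TQ → DC
DC → PR
PR → AF

TQ, RR, DE, FT, CP, GA, XR, IW, NJ, AV, AN, CM, DC, PR, AF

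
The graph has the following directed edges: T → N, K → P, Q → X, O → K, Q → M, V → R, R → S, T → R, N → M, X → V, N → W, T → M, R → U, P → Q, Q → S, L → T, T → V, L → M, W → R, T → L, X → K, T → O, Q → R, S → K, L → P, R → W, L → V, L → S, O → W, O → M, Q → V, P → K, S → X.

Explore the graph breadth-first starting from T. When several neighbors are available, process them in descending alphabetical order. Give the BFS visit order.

T V R O N M L W U S K P X Q

Visit T; enqueue V, R, O, N, M, L → queue [V, R, O, N, M, L]
Visit V → queue [R, O, N, M, L]
Visit R; enqueue W, U, S → queue [O, N, M, L, W, U, S]
Visit O; enqueue K → queue [N, M, L, W, U, S, K]
Visit N → queue [M, L, W, U, S, K]
Visit M → queue [L, W, U, S, K]
Visit L; enqueue P → queue [W, U, S, K, P]
Visit W → queue [U, S, K, P]
Visit U → queue [S, K, P]
Visit S; enqueue X → queue [K, P, X]
Visit K → queue [P, X]
Visit P; enqueue Q → queue [X, Q]
Visit X → queue [Q]
Visit Q → queue []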